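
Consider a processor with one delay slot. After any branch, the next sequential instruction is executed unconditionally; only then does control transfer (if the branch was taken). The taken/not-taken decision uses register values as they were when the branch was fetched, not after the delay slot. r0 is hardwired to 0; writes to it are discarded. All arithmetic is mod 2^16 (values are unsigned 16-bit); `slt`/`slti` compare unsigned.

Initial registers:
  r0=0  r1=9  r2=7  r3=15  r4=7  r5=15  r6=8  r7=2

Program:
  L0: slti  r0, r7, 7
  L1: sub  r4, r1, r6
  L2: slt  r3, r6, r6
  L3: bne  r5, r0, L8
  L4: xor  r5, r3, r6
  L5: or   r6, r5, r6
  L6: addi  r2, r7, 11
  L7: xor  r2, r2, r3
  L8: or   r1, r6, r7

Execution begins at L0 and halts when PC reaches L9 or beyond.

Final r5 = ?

  step pc=0: slti  r0, r7, 7  regs=(0,9,7,15,7,15,8,2)
  step pc=1: sub  r4, r1, r6  regs=(0,9,7,15,1,15,8,2)
  step pc=2: slt  r3, r6, r6  regs=(0,9,7,0,1,15,8,2)
  step pc=3: bne  r5, r0, L8  cond=T  regs=(0,9,7,0,1,15,8,2)
  step pc=4: xor  r5, r3, r6  regs=(0,9,7,0,1,8,8,2)
  step pc=8: or   r1, r6, r7  regs=(0,10,7,0,1,8,8,2)

8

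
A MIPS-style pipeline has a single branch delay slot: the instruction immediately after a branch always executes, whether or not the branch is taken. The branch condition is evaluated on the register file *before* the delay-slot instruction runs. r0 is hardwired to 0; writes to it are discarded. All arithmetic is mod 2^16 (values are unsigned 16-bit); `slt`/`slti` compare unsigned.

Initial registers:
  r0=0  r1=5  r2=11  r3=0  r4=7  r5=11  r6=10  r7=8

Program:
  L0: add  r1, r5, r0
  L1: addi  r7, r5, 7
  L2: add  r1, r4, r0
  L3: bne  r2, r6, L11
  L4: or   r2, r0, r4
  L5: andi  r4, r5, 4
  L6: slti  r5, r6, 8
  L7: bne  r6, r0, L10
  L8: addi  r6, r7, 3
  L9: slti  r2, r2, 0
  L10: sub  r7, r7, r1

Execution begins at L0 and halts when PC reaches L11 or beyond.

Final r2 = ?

7

[0] add  r1, r5, r0  →  {r0:0, r1:11, r2:11, r3:0, r4:7, r5:11, r6:10, r7:8}
[1] addi  r7, r5, 7  →  {r0:0, r1:11, r2:11, r3:0, r4:7, r5:11, r6:10, r7:18}
[2] add  r1, r4, r0  →  {r0:0, r1:7, r2:11, r3:0, r4:7, r5:11, r6:10, r7:18}
[3] bne  r2, r6, L11  →  {r0:0, r1:7, r2:11, r3:0, r4:7, r5:11, r6:10, r7:18}  ⟨branch taken⟩
[4] or   r2, r0, r4  →  {r0:0, r1:7, r2:7, r3:0, r4:7, r5:11, r6:10, r7:18}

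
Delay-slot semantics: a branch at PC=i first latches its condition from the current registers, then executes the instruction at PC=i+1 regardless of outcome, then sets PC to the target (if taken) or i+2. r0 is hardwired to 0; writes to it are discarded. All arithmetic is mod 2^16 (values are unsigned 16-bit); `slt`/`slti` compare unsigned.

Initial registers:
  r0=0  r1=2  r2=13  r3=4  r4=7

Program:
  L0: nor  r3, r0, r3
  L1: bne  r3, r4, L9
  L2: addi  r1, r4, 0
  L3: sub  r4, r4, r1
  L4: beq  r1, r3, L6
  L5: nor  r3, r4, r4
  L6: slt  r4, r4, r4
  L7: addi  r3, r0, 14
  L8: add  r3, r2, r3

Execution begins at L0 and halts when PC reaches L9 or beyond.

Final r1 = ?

PC=0  nor  r3, r0, r3        | r0=0 r1=2 r2=13 r3=65531 r4=7
PC=1  bne  r3, r4, L9        | r0=0 r1=2 r2=13 r3=65531 r4=7  [TAKEN]
PC=2  addi  r1, r4, 0        | r0=0 r1=7 r2=13 r3=65531 r4=7

7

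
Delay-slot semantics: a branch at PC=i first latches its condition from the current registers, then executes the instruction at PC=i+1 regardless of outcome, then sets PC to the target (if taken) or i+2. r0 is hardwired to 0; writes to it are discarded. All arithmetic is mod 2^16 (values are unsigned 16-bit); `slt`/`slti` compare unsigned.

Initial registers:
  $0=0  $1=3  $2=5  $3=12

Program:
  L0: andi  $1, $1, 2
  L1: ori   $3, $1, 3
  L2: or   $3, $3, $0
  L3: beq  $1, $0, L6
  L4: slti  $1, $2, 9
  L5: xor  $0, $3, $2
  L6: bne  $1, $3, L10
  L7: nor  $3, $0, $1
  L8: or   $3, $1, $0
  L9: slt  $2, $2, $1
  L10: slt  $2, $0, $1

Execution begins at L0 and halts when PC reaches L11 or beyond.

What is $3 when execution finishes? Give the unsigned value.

[0] andi  $1, $1, 2  →  {$0:0, $1:2, $2:5, $3:12}
[1] ori   $3, $1, 3  →  {$0:0, $1:2, $2:5, $3:3}
[2] or   $3, $3, $0  →  {$0:0, $1:2, $2:5, $3:3}
[3] beq  $1, $0, L6  →  {$0:0, $1:2, $2:5, $3:3}  ⟨branch fallthrough⟩
[4] slti  $1, $2, 9  →  {$0:0, $1:1, $2:5, $3:3}
[5] xor  $0, $3, $2  →  {$0:0, $1:1, $2:5, $3:3}
[6] bne  $1, $3, L10  →  {$0:0, $1:1, $2:5, $3:3}  ⟨branch taken⟩
[7] nor  $3, $0, $1  →  {$0:0, $1:1, $2:5, $3:65534}
[10] slt  $2, $0, $1  →  {$0:0, $1:1, $2:1, $3:65534}

65534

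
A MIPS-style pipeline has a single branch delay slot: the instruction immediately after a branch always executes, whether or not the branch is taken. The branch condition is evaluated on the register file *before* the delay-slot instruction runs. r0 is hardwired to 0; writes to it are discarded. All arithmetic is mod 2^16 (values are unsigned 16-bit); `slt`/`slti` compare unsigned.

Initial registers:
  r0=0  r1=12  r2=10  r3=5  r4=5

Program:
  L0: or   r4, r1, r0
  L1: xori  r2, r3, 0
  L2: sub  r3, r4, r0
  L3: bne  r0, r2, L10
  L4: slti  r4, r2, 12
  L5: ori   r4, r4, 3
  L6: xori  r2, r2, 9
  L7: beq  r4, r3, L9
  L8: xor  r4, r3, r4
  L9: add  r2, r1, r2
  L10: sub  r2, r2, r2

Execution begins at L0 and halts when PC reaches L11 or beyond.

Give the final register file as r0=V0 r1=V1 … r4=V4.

r0=0 r1=12 r2=0 r3=12 r4=1

[0] or   r4, r1, r0  →  {r0:0, r1:12, r2:10, r3:5, r4:12}
[1] xori  r2, r3, 0  →  {r0:0, r1:12, r2:5, r3:5, r4:12}
[2] sub  r3, r4, r0  →  {r0:0, r1:12, r2:5, r3:12, r4:12}
[3] bne  r0, r2, L10  →  {r0:0, r1:12, r2:5, r3:12, r4:12}  ⟨branch taken⟩
[4] slti  r4, r2, 12  →  {r0:0, r1:12, r2:5, r3:12, r4:1}
[10] sub  r2, r2, r2  →  {r0:0, r1:12, r2:0, r3:12, r4:1}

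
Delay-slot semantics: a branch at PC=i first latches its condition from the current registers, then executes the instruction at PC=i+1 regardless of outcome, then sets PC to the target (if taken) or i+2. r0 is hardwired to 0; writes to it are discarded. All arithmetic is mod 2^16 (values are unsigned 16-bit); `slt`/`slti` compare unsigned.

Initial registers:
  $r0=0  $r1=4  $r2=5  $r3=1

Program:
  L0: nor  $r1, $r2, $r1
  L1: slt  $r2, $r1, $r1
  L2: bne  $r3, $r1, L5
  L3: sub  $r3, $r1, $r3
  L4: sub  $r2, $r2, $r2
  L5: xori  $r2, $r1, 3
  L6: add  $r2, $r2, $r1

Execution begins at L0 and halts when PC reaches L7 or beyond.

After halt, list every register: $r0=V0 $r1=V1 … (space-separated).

$r0=0 $r1=65530 $r2=65523 $r3=65529

#0 nor  $r1, $r2, $r1 ; 0/65530/5/1
#1 slt  $r2, $r1, $r1 ; 0/65530/0/1
#2 bne  $r3, $r1, L5 ; 0/65530/0/1 ; →target
#3 sub  $r3, $r1, $r3 ; 0/65530/0/65529
#5 xori  $r2, $r1, 3 ; 0/65530/65529/65529
#6 add  $r2, $r2, $r1 ; 0/65530/65523/65529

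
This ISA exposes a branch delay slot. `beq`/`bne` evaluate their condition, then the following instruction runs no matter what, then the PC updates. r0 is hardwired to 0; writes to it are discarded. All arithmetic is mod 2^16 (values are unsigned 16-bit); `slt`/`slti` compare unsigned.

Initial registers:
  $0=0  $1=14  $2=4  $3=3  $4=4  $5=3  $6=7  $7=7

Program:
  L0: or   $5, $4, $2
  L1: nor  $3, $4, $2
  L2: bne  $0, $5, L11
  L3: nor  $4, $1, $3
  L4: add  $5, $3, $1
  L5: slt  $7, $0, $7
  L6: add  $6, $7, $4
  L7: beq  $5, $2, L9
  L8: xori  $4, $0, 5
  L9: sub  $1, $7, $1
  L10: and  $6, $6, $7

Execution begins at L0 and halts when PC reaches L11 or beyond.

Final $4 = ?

0

#0 or   $5, $4, $2 ; 0/14/4/3/4/4/7/7
#1 nor  $3, $4, $2 ; 0/14/4/65531/4/4/7/7
#2 bne  $0, $5, L11 ; 0/14/4/65531/4/4/7/7 ; →target
#3 nor  $4, $1, $3 ; 0/14/4/65531/0/4/7/7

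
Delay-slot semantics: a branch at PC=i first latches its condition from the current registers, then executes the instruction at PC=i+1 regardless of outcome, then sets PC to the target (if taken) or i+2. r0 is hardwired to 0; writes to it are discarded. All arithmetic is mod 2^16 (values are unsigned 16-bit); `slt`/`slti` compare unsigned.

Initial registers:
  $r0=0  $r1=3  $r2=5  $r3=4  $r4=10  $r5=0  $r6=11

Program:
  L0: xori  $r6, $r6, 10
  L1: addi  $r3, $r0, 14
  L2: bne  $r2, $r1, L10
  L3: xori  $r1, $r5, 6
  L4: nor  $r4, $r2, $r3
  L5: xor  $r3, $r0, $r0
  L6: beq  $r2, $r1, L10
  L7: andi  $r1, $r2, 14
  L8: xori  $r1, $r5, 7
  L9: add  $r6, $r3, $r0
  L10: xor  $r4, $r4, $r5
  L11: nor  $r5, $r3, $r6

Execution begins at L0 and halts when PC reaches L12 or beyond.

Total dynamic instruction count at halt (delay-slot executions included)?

6

  step pc=0: xori  $r6, $r6, 10  regs=(0,3,5,4,10,0,1)
  step pc=1: addi  $r3, $r0, 14  regs=(0,3,5,14,10,0,1)
  step pc=2: bne  $r2, $r1, L10  cond=T  regs=(0,3,5,14,10,0,1)
  step pc=3: xori  $r1, $r5, 6  regs=(0,6,5,14,10,0,1)
  step pc=10: xor  $r4, $r4, $r5  regs=(0,6,5,14,10,0,1)
  step pc=11: nor  $r5, $r3, $r6  regs=(0,6,5,14,10,65520,1)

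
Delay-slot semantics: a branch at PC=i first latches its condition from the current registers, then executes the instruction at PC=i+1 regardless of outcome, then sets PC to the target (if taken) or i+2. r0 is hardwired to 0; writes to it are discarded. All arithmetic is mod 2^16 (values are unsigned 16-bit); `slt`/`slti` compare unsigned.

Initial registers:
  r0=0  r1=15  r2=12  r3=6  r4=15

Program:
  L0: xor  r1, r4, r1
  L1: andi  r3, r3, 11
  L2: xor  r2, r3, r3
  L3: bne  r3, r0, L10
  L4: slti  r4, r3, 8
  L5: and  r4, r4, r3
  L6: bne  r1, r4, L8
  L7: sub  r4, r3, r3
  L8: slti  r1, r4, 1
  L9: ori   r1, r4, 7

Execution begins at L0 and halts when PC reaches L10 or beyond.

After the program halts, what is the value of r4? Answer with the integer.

[0] xor  r1, r4, r1  →  {r0:0, r1:0, r2:12, r3:6, r4:15}
[1] andi  r3, r3, 11  →  {r0:0, r1:0, r2:12, r3:2, r4:15}
[2] xor  r2, r3, r3  →  {r0:0, r1:0, r2:0, r3:2, r4:15}
[3] bne  r3, r0, L10  →  {r0:0, r1:0, r2:0, r3:2, r4:15}  ⟨branch taken⟩
[4] slti  r4, r3, 8  →  {r0:0, r1:0, r2:0, r3:2, r4:1}

1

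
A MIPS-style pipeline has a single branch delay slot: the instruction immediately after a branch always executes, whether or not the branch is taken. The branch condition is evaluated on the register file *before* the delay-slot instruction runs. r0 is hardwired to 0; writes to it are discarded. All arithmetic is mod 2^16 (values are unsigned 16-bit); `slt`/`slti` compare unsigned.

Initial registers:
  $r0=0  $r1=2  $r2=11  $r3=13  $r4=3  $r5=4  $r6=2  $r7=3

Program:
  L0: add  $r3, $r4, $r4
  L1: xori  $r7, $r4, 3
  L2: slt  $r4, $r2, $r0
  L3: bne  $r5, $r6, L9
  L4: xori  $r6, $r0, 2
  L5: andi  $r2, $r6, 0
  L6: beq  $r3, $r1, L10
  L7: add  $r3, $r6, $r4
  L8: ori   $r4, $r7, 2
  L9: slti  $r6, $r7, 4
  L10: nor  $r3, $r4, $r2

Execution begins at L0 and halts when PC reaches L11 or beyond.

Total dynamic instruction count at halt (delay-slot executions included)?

  step pc=0: add  $r3, $r4, $r4  regs=(0,2,11,6,3,4,2,3)
  step pc=1: xori  $r7, $r4, 3  regs=(0,2,11,6,3,4,2,0)
  step pc=2: slt  $r4, $r2, $r0  regs=(0,2,11,6,0,4,2,0)
  step pc=3: bne  $r5, $r6, L9  cond=T  regs=(0,2,11,6,0,4,2,0)
  step pc=4: xori  $r6, $r0, 2  regs=(0,2,11,6,0,4,2,0)
  step pc=9: slti  $r6, $r7, 4  regs=(0,2,11,6,0,4,1,0)
  step pc=10: nor  $r3, $r4, $r2  regs=(0,2,11,65524,0,4,1,0)

7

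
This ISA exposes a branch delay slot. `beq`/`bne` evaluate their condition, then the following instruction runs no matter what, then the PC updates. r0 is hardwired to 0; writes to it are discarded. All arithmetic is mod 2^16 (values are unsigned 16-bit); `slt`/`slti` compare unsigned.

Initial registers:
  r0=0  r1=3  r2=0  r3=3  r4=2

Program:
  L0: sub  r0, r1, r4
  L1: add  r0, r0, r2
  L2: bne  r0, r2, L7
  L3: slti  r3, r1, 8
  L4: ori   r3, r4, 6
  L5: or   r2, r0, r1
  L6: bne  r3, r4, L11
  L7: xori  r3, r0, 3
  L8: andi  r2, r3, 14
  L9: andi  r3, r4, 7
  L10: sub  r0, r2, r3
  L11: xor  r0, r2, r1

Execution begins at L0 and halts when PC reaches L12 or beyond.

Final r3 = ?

3

[0] sub  r0, r1, r4  →  {r0:0, r1:3, r2:0, r3:3, r4:2}
[1] add  r0, r0, r2  →  {r0:0, r1:3, r2:0, r3:3, r4:2}
[2] bne  r0, r2, L7  →  {r0:0, r1:3, r2:0, r3:3, r4:2}  ⟨branch fallthrough⟩
[3] slti  r3, r1, 8  →  {r0:0, r1:3, r2:0, r3:1, r4:2}
[4] ori   r3, r4, 6  →  {r0:0, r1:3, r2:0, r3:6, r4:2}
[5] or   r2, r0, r1  →  {r0:0, r1:3, r2:3, r3:6, r4:2}
[6] bne  r3, r4, L11  →  {r0:0, r1:3, r2:3, r3:6, r4:2}  ⟨branch taken⟩
[7] xori  r3, r0, 3  →  {r0:0, r1:3, r2:3, r3:3, r4:2}
[11] xor  r0, r2, r1  →  {r0:0, r1:3, r2:3, r3:3, r4:2}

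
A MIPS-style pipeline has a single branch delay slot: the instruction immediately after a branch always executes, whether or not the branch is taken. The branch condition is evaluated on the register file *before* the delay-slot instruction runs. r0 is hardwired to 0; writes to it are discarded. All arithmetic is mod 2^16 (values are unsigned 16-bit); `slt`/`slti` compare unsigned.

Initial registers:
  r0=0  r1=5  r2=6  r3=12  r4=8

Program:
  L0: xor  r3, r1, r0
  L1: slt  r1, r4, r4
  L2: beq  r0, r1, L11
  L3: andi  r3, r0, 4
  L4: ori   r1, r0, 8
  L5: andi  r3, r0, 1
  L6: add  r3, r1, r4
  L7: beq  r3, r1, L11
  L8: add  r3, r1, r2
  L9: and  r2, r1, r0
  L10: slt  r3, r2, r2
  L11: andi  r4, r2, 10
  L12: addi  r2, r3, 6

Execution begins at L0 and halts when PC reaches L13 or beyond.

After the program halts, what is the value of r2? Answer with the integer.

[0] xor  r3, r1, r0  →  {r0:0, r1:5, r2:6, r3:5, r4:8}
[1] slt  r1, r4, r4  →  {r0:0, r1:0, r2:6, r3:5, r4:8}
[2] beq  r0, r1, L11  →  {r0:0, r1:0, r2:6, r3:5, r4:8}  ⟨branch taken⟩
[3] andi  r3, r0, 4  →  {r0:0, r1:0, r2:6, r3:0, r4:8}
[11] andi  r4, r2, 10  →  {r0:0, r1:0, r2:6, r3:0, r4:2}
[12] addi  r2, r3, 6  →  {r0:0, r1:0, r2:6, r3:0, r4:2}

6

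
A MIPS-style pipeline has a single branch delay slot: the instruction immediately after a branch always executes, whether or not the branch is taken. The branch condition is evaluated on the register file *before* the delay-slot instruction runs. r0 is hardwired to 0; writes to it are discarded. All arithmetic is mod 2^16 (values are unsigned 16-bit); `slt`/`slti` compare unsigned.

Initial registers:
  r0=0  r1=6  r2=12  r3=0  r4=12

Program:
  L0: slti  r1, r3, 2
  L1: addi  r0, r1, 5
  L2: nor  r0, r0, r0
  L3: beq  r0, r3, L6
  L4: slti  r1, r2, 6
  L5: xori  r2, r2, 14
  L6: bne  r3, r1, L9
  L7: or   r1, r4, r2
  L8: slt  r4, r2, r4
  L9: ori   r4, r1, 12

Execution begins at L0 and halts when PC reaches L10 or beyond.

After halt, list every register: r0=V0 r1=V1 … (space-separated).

r0=0 r1=12 r2=12 r3=0 r4=12

PC=0  slti  r1, r3, 2        | r0=0 r1=1 r2=12 r3=0 r4=12
PC=1  addi  r0, r1, 5        | r0=0 r1=1 r2=12 r3=0 r4=12
PC=2  nor  r0, r0, r0        | r0=0 r1=1 r2=12 r3=0 r4=12
PC=3  beq  r0, r3, L6        | r0=0 r1=1 r2=12 r3=0 r4=12  [TAKEN]
PC=4  slti  r1, r2, 6        | r0=0 r1=0 r2=12 r3=0 r4=12
PC=6  bne  r3, r1, L9        | r0=0 r1=0 r2=12 r3=0 r4=12  [not taken]
PC=7  or   r1, r4, r2        | r0=0 r1=12 r2=12 r3=0 r4=12
PC=8  slt  r4, r2, r4        | r0=0 r1=12 r2=12 r3=0 r4=0
PC=9  ori   r4, r1, 12       | r0=0 r1=12 r2=12 r3=0 r4=12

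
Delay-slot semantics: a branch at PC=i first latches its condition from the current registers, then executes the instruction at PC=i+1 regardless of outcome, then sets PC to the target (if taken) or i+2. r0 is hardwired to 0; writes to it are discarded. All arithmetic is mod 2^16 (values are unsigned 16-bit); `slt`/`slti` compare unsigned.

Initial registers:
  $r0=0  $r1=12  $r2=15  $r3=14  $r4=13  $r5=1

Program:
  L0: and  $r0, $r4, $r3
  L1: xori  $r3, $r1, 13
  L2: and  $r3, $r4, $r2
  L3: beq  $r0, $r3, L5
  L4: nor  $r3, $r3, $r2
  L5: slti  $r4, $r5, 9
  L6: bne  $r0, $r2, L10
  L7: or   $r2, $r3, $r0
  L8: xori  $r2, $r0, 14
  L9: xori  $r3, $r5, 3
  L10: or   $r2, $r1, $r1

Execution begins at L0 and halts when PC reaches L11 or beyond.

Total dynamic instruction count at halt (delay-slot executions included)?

  step pc=0: and  $r0, $r4, $r3  regs=(0,12,15,14,13,1)
  step pc=1: xori  $r3, $r1, 13  regs=(0,12,15,1,13,1)
  step pc=2: and  $r3, $r4, $r2  regs=(0,12,15,13,13,1)
  step pc=3: beq  $r0, $r3, L5  cond=F  regs=(0,12,15,13,13,1)
  step pc=4: nor  $r3, $r3, $r2  regs=(0,12,15,65520,13,1)
  step pc=5: slti  $r4, $r5, 9  regs=(0,12,15,65520,1,1)
  step pc=6: bne  $r0, $r2, L10  cond=T  regs=(0,12,15,65520,1,1)
  step pc=7: or   $r2, $r3, $r0  regs=(0,12,65520,65520,1,1)
  step pc=10: or   $r2, $r1, $r1  regs=(0,12,12,65520,1,1)

9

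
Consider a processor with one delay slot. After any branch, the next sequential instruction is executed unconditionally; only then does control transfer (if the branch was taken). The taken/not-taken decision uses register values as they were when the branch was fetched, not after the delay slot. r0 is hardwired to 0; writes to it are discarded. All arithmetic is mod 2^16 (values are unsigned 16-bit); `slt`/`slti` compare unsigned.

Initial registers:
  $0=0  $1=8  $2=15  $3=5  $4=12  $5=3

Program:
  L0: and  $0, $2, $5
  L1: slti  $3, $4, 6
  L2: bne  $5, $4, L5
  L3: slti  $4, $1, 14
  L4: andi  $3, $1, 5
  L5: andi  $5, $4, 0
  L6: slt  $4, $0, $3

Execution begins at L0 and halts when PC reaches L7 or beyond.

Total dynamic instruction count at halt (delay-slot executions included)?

6

#0 and  $0, $2, $5 ; 0/8/15/5/12/3
#1 slti  $3, $4, 6 ; 0/8/15/0/12/3
#2 bne  $5, $4, L5 ; 0/8/15/0/12/3 ; →target
#3 slti  $4, $1, 14 ; 0/8/15/0/1/3
#5 andi  $5, $4, 0 ; 0/8/15/0/1/0
#6 slt  $4, $0, $3 ; 0/8/15/0/0/0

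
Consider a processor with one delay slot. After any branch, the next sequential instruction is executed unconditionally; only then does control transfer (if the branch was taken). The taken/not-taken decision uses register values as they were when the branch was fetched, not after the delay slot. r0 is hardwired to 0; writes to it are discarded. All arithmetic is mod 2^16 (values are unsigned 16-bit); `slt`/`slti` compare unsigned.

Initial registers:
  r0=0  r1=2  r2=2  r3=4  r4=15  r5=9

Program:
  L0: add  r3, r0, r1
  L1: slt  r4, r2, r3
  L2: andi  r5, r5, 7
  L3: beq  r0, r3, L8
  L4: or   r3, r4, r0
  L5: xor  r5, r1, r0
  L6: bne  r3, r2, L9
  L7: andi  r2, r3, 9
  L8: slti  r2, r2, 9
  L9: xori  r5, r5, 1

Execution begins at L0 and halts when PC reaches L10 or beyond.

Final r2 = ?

0

  step pc=0: add  r3, r0, r1  regs=(0,2,2,2,15,9)
  step pc=1: slt  r4, r2, r3  regs=(0,2,2,2,0,9)
  step pc=2: andi  r5, r5, 7  regs=(0,2,2,2,0,1)
  step pc=3: beq  r0, r3, L8  cond=F  regs=(0,2,2,2,0,1)
  step pc=4: or   r3, r4, r0  regs=(0,2,2,0,0,1)
  step pc=5: xor  r5, r1, r0  regs=(0,2,2,0,0,2)
  step pc=6: bne  r3, r2, L9  cond=T  regs=(0,2,2,0,0,2)
  step pc=7: andi  r2, r3, 9  regs=(0,2,0,0,0,2)
  step pc=9: xori  r5, r5, 1  regs=(0,2,0,0,0,3)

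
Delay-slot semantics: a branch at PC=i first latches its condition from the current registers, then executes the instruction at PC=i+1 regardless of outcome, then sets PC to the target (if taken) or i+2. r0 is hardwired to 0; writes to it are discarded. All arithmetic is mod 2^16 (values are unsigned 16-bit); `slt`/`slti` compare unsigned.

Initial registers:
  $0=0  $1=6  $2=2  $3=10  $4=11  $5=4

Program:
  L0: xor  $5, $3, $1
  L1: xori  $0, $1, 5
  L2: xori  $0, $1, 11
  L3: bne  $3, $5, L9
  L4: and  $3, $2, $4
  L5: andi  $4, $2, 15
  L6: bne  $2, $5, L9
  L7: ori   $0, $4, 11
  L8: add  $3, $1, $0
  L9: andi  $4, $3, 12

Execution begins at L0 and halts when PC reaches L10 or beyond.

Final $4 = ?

0

#0 xor  $5, $3, $1 ; 0/6/2/10/11/12
#1 xori  $0, $1, 5 ; 0/6/2/10/11/12
#2 xori  $0, $1, 11 ; 0/6/2/10/11/12
#3 bne  $3, $5, L9 ; 0/6/2/10/11/12 ; →target
#4 and  $3, $2, $4 ; 0/6/2/2/11/12
#9 andi  $4, $3, 12 ; 0/6/2/2/0/12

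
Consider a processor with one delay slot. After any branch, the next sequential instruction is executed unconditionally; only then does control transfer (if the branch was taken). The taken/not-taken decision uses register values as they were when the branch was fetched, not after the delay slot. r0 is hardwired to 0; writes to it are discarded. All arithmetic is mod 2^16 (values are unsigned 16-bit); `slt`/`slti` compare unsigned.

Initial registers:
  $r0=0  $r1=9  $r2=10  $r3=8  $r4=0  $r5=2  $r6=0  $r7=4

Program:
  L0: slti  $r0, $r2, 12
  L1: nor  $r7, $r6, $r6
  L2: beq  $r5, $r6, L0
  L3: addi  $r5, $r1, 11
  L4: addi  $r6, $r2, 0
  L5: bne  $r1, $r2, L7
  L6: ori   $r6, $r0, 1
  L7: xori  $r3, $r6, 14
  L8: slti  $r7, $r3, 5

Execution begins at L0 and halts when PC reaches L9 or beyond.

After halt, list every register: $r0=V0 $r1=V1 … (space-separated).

[0] slti  $r0, $r2, 12  →  {$r0:0, $r1:9, $r2:10, $r3:8, $r4:0, $r5:2, $r6:0, $r7:4}
[1] nor  $r7, $r6, $r6  →  {$r0:0, $r1:9, $r2:10, $r3:8, $r4:0, $r5:2, $r6:0, $r7:65535}
[2] beq  $r5, $r6, L0  →  {$r0:0, $r1:9, $r2:10, $r3:8, $r4:0, $r5:2, $r6:0, $r7:65535}  ⟨branch fallthrough⟩
[3] addi  $r5, $r1, 11  →  {$r0:0, $r1:9, $r2:10, $r3:8, $r4:0, $r5:20, $r6:0, $r7:65535}
[4] addi  $r6, $r2, 0  →  {$r0:0, $r1:9, $r2:10, $r3:8, $r4:0, $r5:20, $r6:10, $r7:65535}
[5] bne  $r1, $r2, L7  →  {$r0:0, $r1:9, $r2:10, $r3:8, $r4:0, $r5:20, $r6:10, $r7:65535}  ⟨branch taken⟩
[6] ori   $r6, $r0, 1  →  {$r0:0, $r1:9, $r2:10, $r3:8, $r4:0, $r5:20, $r6:1, $r7:65535}
[7] xori  $r3, $r6, 14  →  {$r0:0, $r1:9, $r2:10, $r3:15, $r4:0, $r5:20, $r6:1, $r7:65535}
[8] slti  $r7, $r3, 5  →  {$r0:0, $r1:9, $r2:10, $r3:15, $r4:0, $r5:20, $r6:1, $r7:0}

$r0=0 $r1=9 $r2=10 $r3=15 $r4=0 $r5=20 $r6=1 $r7=0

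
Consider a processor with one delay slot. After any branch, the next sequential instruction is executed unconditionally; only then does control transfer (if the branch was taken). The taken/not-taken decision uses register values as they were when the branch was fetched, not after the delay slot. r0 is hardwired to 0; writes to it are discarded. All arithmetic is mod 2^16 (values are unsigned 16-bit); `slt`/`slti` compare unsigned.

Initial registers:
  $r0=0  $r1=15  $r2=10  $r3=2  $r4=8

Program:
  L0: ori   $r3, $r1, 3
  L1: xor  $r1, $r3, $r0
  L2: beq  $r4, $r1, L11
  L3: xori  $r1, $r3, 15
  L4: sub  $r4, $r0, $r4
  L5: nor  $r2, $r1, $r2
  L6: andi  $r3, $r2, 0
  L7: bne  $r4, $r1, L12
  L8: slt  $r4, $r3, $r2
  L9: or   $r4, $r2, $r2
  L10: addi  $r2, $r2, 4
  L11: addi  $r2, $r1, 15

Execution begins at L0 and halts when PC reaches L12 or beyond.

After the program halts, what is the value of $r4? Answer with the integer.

1

  step pc=0: ori   $r3, $r1, 3  regs=(0,15,10,15,8)
  step pc=1: xor  $r1, $r3, $r0  regs=(0,15,10,15,8)
  step pc=2: beq  $r4, $r1, L11  cond=F  regs=(0,15,10,15,8)
  step pc=3: xori  $r1, $r3, 15  regs=(0,0,10,15,8)
  step pc=4: sub  $r4, $r0, $r4  regs=(0,0,10,15,65528)
  step pc=5: nor  $r2, $r1, $r2  regs=(0,0,65525,15,65528)
  step pc=6: andi  $r3, $r2, 0  regs=(0,0,65525,0,65528)
  step pc=7: bne  $r4, $r1, L12  cond=T  regs=(0,0,65525,0,65528)
  step pc=8: slt  $r4, $r3, $r2  regs=(0,0,65525,0,1)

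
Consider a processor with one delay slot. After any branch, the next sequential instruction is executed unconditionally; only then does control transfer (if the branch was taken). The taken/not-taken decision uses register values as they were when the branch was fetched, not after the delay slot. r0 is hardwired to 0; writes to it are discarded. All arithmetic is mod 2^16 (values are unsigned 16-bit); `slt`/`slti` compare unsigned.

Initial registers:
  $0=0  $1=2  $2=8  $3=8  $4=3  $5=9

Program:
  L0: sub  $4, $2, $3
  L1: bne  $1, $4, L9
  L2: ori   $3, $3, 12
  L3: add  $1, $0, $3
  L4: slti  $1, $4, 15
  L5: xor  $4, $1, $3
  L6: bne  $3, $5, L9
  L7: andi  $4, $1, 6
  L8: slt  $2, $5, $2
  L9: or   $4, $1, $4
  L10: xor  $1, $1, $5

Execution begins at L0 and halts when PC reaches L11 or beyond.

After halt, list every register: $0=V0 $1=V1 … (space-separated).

PC=0  sub  $4, $2, $3        | $0=0 $1=2 $2=8 $3=8 $4=0 $5=9
PC=1  bne  $1, $4, L9        | $0=0 $1=2 $2=8 $3=8 $4=0 $5=9  [TAKEN]
PC=2  ori   $3, $3, 12       | $0=0 $1=2 $2=8 $3=12 $4=0 $5=9
PC=9  or   $4, $1, $4        | $0=0 $1=2 $2=8 $3=12 $4=2 $5=9
PC=10 xor  $1, $1, $5        | $0=0 $1=11 $2=8 $3=12 $4=2 $5=9

$0=0 $1=11 $2=8 $3=12 $4=2 $5=9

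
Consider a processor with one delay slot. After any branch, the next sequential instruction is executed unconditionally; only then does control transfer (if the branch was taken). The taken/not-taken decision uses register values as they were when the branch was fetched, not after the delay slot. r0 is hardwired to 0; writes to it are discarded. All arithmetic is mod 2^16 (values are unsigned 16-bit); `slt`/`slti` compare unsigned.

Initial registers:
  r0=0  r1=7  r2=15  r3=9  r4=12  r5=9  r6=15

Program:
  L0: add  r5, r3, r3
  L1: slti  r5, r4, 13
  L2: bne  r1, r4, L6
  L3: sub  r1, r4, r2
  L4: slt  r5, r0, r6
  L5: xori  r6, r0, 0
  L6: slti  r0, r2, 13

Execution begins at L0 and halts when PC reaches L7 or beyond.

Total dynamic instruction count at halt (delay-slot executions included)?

PC=0  add  r5, r3, r3        | r0=0 r1=7 r2=15 r3=9 r4=12 r5=18 r6=15
PC=1  slti  r5, r4, 13       | r0=0 r1=7 r2=15 r3=9 r4=12 r5=1 r6=15
PC=2  bne  r1, r4, L6        | r0=0 r1=7 r2=15 r3=9 r4=12 r5=1 r6=15  [TAKEN]
PC=3  sub  r1, r4, r2        | r0=0 r1=65533 r2=15 r3=9 r4=12 r5=1 r6=15
PC=6  slti  r0, r2, 13       | r0=0 r1=65533 r2=15 r3=9 r4=12 r5=1 r6=15

5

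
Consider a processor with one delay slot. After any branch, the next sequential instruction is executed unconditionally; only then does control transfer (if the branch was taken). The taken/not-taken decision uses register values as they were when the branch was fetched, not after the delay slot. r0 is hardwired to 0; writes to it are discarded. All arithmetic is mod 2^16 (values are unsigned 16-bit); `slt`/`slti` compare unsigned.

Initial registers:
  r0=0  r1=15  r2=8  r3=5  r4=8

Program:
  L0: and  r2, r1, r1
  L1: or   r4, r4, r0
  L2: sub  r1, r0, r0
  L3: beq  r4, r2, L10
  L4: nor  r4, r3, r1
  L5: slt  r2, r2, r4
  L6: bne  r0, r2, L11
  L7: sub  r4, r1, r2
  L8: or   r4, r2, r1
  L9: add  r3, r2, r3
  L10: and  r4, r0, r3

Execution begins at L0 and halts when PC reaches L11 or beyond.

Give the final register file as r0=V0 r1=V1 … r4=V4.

r0=0 r1=0 r2=1 r3=5 r4=65535

[0] and  r2, r1, r1  →  {r0:0, r1:15, r2:15, r3:5, r4:8}
[1] or   r4, r4, r0  →  {r0:0, r1:15, r2:15, r3:5, r4:8}
[2] sub  r1, r0, r0  →  {r0:0, r1:0, r2:15, r3:5, r4:8}
[3] beq  r4, r2, L10  →  {r0:0, r1:0, r2:15, r3:5, r4:8}  ⟨branch fallthrough⟩
[4] nor  r4, r3, r1  →  {r0:0, r1:0, r2:15, r3:5, r4:65530}
[5] slt  r2, r2, r4  →  {r0:0, r1:0, r2:1, r3:5, r4:65530}
[6] bne  r0, r2, L11  →  {r0:0, r1:0, r2:1, r3:5, r4:65530}  ⟨branch taken⟩
[7] sub  r4, r1, r2  →  {r0:0, r1:0, r2:1, r3:5, r4:65535}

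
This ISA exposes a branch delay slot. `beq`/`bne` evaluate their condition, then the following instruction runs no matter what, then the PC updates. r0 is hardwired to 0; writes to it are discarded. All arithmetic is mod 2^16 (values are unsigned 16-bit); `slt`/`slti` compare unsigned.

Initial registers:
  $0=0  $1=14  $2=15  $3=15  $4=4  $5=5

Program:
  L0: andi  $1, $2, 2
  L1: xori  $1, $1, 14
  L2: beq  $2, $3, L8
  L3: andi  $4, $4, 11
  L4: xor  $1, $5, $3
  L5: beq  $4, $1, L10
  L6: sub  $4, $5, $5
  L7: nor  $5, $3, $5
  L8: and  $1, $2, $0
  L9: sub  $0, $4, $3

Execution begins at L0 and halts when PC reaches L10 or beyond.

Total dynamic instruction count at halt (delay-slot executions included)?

6

#0 andi  $1, $2, 2 ; 0/2/15/15/4/5
#1 xori  $1, $1, 14 ; 0/12/15/15/4/5
#2 beq  $2, $3, L8 ; 0/12/15/15/4/5 ; →target
#3 andi  $4, $4, 11 ; 0/12/15/15/0/5
#8 and  $1, $2, $0 ; 0/0/15/15/0/5
#9 sub  $0, $4, $3 ; 0/0/15/15/0/5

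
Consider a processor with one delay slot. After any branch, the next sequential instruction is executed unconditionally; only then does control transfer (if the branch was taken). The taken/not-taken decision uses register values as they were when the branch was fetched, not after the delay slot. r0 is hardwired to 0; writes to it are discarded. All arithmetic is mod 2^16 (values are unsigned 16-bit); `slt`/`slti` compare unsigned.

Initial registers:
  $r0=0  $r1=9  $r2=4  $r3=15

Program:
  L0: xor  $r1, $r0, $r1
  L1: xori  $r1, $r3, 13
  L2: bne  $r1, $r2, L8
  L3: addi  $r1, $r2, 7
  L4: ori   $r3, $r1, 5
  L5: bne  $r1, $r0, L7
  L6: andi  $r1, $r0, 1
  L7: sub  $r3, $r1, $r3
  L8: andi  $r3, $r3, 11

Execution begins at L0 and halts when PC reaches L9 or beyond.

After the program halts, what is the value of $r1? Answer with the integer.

11

#0 xor  $r1, $r0, $r1 ; 0/9/4/15
#1 xori  $r1, $r3, 13 ; 0/2/4/15
#2 bne  $r1, $r2, L8 ; 0/2/4/15 ; →target
#3 addi  $r1, $r2, 7 ; 0/11/4/15
#8 andi  $r3, $r3, 11 ; 0/11/4/11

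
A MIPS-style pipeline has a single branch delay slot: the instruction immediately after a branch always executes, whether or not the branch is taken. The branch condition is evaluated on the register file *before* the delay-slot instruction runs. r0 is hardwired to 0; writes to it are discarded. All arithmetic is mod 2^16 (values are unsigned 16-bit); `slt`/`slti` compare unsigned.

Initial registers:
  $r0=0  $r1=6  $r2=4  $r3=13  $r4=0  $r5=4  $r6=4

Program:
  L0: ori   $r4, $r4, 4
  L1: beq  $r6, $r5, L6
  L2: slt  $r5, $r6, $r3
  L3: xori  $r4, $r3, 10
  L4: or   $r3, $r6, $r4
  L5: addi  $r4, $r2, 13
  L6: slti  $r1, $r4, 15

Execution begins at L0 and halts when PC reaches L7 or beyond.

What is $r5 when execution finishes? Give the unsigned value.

[0] ori   $r4, $r4, 4  →  {$r0:0, $r1:6, $r2:4, $r3:13, $r4:4, $r5:4, $r6:4}
[1] beq  $r6, $r5, L6  →  {$r0:0, $r1:6, $r2:4, $r3:13, $r4:4, $r5:4, $r6:4}  ⟨branch taken⟩
[2] slt  $r5, $r6, $r3  →  {$r0:0, $r1:6, $r2:4, $r3:13, $r4:4, $r5:1, $r6:4}
[6] slti  $r1, $r4, 15  →  {$r0:0, $r1:1, $r2:4, $r3:13, $r4:4, $r5:1, $r6:4}

1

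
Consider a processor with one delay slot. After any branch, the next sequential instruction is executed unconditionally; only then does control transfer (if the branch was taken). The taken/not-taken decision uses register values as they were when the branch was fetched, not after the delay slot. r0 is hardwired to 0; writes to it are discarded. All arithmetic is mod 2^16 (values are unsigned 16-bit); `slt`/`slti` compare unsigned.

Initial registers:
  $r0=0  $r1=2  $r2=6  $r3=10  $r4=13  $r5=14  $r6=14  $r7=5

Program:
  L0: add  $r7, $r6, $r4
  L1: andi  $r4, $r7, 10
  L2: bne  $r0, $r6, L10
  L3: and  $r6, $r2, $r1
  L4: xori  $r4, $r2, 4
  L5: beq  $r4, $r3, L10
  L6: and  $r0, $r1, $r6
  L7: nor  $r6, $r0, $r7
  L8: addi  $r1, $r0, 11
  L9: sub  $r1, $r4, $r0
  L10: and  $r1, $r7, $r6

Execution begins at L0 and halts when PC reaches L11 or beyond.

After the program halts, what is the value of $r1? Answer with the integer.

[0] add  $r7, $r6, $r4  →  {$r0:0, $r1:2, $r2:6, $r3:10, $r4:13, $r5:14, $r6:14, $r7:27}
[1] andi  $r4, $r7, 10  →  {$r0:0, $r1:2, $r2:6, $r3:10, $r4:10, $r5:14, $r6:14, $r7:27}
[2] bne  $r0, $r6, L10  →  {$r0:0, $r1:2, $r2:6, $r3:10, $r4:10, $r5:14, $r6:14, $r7:27}  ⟨branch taken⟩
[3] and  $r6, $r2, $r1  →  {$r0:0, $r1:2, $r2:6, $r3:10, $r4:10, $r5:14, $r6:2, $r7:27}
[10] and  $r1, $r7, $r6  →  {$r0:0, $r1:2, $r2:6, $r3:10, $r4:10, $r5:14, $r6:2, $r7:27}

2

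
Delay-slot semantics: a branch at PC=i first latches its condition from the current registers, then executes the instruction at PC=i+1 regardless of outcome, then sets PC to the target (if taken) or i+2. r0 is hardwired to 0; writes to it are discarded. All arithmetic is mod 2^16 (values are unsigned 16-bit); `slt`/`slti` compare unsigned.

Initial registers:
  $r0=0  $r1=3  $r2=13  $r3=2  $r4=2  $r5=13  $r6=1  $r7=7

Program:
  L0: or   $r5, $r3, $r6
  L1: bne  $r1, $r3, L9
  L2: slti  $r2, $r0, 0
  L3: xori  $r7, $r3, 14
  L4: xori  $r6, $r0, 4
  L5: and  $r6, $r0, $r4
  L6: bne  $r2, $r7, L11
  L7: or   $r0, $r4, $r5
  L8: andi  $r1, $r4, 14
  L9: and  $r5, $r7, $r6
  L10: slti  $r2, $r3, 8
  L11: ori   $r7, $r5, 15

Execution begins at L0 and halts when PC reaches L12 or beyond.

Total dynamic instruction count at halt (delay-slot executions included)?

[0] or   $r5, $r3, $r6  →  {$r0:0, $r1:3, $r2:13, $r3:2, $r4:2, $r5:3, $r6:1, $r7:7}
[1] bne  $r1, $r3, L9  →  {$r0:0, $r1:3, $r2:13, $r3:2, $r4:2, $r5:3, $r6:1, $r7:7}  ⟨branch taken⟩
[2] slti  $r2, $r0, 0  →  {$r0:0, $r1:3, $r2:0, $r3:2, $r4:2, $r5:3, $r6:1, $r7:7}
[9] and  $r5, $r7, $r6  →  {$r0:0, $r1:3, $r2:0, $r3:2, $r4:2, $r5:1, $r6:1, $r7:7}
[10] slti  $r2, $r3, 8  →  {$r0:0, $r1:3, $r2:1, $r3:2, $r4:2, $r5:1, $r6:1, $r7:7}
[11] ori   $r7, $r5, 15  →  {$r0:0, $r1:3, $r2:1, $r3:2, $r4:2, $r5:1, $r6:1, $r7:15}

6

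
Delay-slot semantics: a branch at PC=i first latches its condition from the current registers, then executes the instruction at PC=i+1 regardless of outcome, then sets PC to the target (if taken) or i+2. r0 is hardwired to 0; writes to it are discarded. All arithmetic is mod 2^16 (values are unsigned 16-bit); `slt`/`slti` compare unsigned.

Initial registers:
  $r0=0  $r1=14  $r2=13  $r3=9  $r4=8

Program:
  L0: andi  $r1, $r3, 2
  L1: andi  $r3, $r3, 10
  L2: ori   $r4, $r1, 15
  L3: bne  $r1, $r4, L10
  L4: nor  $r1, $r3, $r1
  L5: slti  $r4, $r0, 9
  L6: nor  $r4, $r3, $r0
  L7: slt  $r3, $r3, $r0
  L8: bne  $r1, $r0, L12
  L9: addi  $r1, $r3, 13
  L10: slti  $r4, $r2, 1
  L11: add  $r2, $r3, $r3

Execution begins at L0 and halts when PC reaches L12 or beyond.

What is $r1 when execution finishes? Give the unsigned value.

#0 andi  $r1, $r3, 2 ; 0/0/13/9/8
#1 andi  $r3, $r3, 10 ; 0/0/13/8/8
#2 ori   $r4, $r1, 15 ; 0/0/13/8/15
#3 bne  $r1, $r4, L10 ; 0/0/13/8/15 ; →target
#4 nor  $r1, $r3, $r1 ; 0/65527/13/8/15
#10 slti  $r4, $r2, 1 ; 0/65527/13/8/0
#11 add  $r2, $r3, $r3 ; 0/65527/16/8/0

65527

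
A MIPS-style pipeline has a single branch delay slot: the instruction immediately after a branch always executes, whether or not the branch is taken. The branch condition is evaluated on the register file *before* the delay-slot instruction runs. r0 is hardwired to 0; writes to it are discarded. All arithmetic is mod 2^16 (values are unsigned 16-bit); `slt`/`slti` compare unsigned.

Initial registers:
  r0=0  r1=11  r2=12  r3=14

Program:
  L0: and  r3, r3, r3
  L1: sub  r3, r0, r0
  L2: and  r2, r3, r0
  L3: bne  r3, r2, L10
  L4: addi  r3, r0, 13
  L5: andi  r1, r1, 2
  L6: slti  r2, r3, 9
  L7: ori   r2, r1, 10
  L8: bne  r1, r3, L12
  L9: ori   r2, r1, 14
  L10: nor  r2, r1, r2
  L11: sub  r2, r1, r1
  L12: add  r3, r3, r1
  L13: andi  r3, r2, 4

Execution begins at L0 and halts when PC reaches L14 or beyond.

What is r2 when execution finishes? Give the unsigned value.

14

[0] and  r3, r3, r3  →  {r0:0, r1:11, r2:12, r3:14}
[1] sub  r3, r0, r0  →  {r0:0, r1:11, r2:12, r3:0}
[2] and  r2, r3, r0  →  {r0:0, r1:11, r2:0, r3:0}
[3] bne  r3, r2, L10  →  {r0:0, r1:11, r2:0, r3:0}  ⟨branch fallthrough⟩
[4] addi  r3, r0, 13  →  {r0:0, r1:11, r2:0, r3:13}
[5] andi  r1, r1, 2  →  {r0:0, r1:2, r2:0, r3:13}
[6] slti  r2, r3, 9  →  {r0:0, r1:2, r2:0, r3:13}
[7] ori   r2, r1, 10  →  {r0:0, r1:2, r2:10, r3:13}
[8] bne  r1, r3, L12  →  {r0:0, r1:2, r2:10, r3:13}  ⟨branch taken⟩
[9] ori   r2, r1, 14  →  {r0:0, r1:2, r2:14, r3:13}
[12] add  r3, r3, r1  →  {r0:0, r1:2, r2:14, r3:15}
[13] andi  r3, r2, 4  →  {r0:0, r1:2, r2:14, r3:4}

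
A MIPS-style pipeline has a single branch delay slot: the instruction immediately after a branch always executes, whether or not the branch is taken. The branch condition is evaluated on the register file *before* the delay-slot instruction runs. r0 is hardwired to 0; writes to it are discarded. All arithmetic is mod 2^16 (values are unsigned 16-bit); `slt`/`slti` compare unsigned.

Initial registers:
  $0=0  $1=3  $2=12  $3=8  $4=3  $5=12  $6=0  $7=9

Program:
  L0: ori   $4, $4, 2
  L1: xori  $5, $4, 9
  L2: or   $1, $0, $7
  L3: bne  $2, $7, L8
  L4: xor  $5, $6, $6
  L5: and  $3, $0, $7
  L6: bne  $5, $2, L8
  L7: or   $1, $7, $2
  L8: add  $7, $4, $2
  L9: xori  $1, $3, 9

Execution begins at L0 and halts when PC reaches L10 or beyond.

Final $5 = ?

0

[0] ori   $4, $4, 2  →  {$0:0, $1:3, $2:12, $3:8, $4:3, $5:12, $6:0, $7:9}
[1] xori  $5, $4, 9  →  {$0:0, $1:3, $2:12, $3:8, $4:3, $5:10, $6:0, $7:9}
[2] or   $1, $0, $7  →  {$0:0, $1:9, $2:12, $3:8, $4:3, $5:10, $6:0, $7:9}
[3] bne  $2, $7, L8  →  {$0:0, $1:9, $2:12, $3:8, $4:3, $5:10, $6:0, $7:9}  ⟨branch taken⟩
[4] xor  $5, $6, $6  →  {$0:0, $1:9, $2:12, $3:8, $4:3, $5:0, $6:0, $7:9}
[8] add  $7, $4, $2  →  {$0:0, $1:9, $2:12, $3:8, $4:3, $5:0, $6:0, $7:15}
[9] xori  $1, $3, 9  →  {$0:0, $1:1, $2:12, $3:8, $4:3, $5:0, $6:0, $7:15}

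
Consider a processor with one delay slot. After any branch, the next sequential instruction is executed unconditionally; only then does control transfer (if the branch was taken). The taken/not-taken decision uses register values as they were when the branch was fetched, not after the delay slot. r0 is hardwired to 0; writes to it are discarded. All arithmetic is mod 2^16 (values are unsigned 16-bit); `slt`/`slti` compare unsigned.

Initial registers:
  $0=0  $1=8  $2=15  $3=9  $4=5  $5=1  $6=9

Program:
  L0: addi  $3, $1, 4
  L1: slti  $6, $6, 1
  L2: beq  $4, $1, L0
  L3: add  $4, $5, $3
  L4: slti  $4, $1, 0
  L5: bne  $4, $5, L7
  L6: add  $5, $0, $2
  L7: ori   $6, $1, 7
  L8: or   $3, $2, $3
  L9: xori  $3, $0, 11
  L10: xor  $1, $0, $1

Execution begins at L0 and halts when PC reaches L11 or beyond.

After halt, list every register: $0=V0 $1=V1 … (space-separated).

$0=0 $1=8 $2=15 $3=11 $4=0 $5=15 $6=15

[0] addi  $3, $1, 4  →  {$0:0, $1:8, $2:15, $3:12, $4:5, $5:1, $6:9}
[1] slti  $6, $6, 1  →  {$0:0, $1:8, $2:15, $3:12, $4:5, $5:1, $6:0}
[2] beq  $4, $1, L0  →  {$0:0, $1:8, $2:15, $3:12, $4:5, $5:1, $6:0}  ⟨branch fallthrough⟩
[3] add  $4, $5, $3  →  {$0:0, $1:8, $2:15, $3:12, $4:13, $5:1, $6:0}
[4] slti  $4, $1, 0  →  {$0:0, $1:8, $2:15, $3:12, $4:0, $5:1, $6:0}
[5] bne  $4, $5, L7  →  {$0:0, $1:8, $2:15, $3:12, $4:0, $5:1, $6:0}  ⟨branch taken⟩
[6] add  $5, $0, $2  →  {$0:0, $1:8, $2:15, $3:12, $4:0, $5:15, $6:0}
[7] ori   $6, $1, 7  →  {$0:0, $1:8, $2:15, $3:12, $4:0, $5:15, $6:15}
[8] or   $3, $2, $3  →  {$0:0, $1:8, $2:15, $3:15, $4:0, $5:15, $6:15}
[9] xori  $3, $0, 11  →  {$0:0, $1:8, $2:15, $3:11, $4:0, $5:15, $6:15}
[10] xor  $1, $0, $1  →  {$0:0, $1:8, $2:15, $3:11, $4:0, $5:15, $6:15}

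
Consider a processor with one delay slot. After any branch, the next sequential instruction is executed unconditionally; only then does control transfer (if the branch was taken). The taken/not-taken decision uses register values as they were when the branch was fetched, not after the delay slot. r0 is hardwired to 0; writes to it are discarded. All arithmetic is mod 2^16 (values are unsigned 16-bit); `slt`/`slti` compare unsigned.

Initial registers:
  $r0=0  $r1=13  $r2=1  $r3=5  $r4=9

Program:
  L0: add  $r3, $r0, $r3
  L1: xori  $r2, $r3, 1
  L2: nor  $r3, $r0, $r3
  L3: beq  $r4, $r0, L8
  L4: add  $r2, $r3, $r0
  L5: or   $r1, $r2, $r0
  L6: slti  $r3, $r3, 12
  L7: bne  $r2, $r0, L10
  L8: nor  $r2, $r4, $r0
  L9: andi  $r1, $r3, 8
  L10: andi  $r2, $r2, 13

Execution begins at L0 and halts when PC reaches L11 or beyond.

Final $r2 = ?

  step pc=0: add  $r3, $r0, $r3  regs=(0,13,1,5,9)
  step pc=1: xori  $r2, $r3, 1  regs=(0,13,4,5,9)
  step pc=2: nor  $r3, $r0, $r3  regs=(0,13,4,65530,9)
  step pc=3: beq  $r4, $r0, L8  cond=F  regs=(0,13,4,65530,9)
  step pc=4: add  $r2, $r3, $r0  regs=(0,13,65530,65530,9)
  step pc=5: or   $r1, $r2, $r0  regs=(0,65530,65530,65530,9)
  step pc=6: slti  $r3, $r3, 12  regs=(0,65530,65530,0,9)
  step pc=7: bne  $r2, $r0, L10  cond=T  regs=(0,65530,65530,0,9)
  step pc=8: nor  $r2, $r4, $r0  regs=(0,65530,65526,0,9)
  step pc=10: andi  $r2, $r2, 13  regs=(0,65530,4,0,9)

4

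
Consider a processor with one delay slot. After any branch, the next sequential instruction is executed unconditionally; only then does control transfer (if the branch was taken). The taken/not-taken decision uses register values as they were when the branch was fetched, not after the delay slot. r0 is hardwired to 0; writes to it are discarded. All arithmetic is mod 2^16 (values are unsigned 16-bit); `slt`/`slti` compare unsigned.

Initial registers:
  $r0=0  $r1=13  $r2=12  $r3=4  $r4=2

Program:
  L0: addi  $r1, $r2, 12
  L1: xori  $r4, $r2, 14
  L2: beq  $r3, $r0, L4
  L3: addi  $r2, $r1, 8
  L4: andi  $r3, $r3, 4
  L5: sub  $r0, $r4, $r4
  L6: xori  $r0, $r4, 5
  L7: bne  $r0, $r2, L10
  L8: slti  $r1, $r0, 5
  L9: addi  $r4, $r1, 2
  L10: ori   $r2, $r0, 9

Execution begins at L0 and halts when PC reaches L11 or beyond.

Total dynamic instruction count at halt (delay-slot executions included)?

PC=0  addi  $r1, $r2, 12     | $r0=0 $r1=24 $r2=12 $r3=4 $r4=2
PC=1  xori  $r4, $r2, 14     | $r0=0 $r1=24 $r2=12 $r3=4 $r4=2
PC=2  beq  $r3, $r0, L4      | $r0=0 $r1=24 $r2=12 $r3=4 $r4=2  [not taken]
PC=3  addi  $r2, $r1, 8      | $r0=0 $r1=24 $r2=32 $r3=4 $r4=2
PC=4  andi  $r3, $r3, 4      | $r0=0 $r1=24 $r2=32 $r3=4 $r4=2
PC=5  sub  $r0, $r4, $r4     | $r0=0 $r1=24 $r2=32 $r3=4 $r4=2
PC=6  xori  $r0, $r4, 5      | $r0=0 $r1=24 $r2=32 $r3=4 $r4=2
PC=7  bne  $r0, $r2, L10     | $r0=0 $r1=24 $r2=32 $r3=4 $r4=2  [TAKEN]
PC=8  slti  $r1, $r0, 5      | $r0=0 $r1=1 $r2=32 $r3=4 $r4=2
PC=10 ori   $r2, $r0, 9      | $r0=0 $r1=1 $r2=9 $r3=4 $r4=2

10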